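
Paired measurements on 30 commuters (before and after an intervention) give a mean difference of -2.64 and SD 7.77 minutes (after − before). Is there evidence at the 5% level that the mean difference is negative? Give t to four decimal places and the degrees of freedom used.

H0: μ_d = 0; H1: μ_d < 0 (paired t-test on the differences, left-tailed).
t = d̄/(s_d/√n) = -2.64/(7.77/√30) = -1.8610
df = n − 1 = 29
p-value = P(T ≤ -1.8610) ≈ 0.0365
Since p ≈ 0.0365 < α = 0.05, reject H0; the evidence is statistically significant.

t = -1.8610, df = 29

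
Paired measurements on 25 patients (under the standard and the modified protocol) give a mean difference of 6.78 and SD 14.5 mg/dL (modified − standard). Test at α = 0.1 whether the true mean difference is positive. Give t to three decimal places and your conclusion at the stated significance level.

H0: μ_d = 0; H1: μ_d > 0 (paired t-test on the differences, right-tailed).
t = d̄/(s_d/√n) = 6.78/(14.5/√25) = 2.338
df = n − 1 = 24
p-value = P(T ≥ 2.338) ≈ 0.0140
Since p ≈ 0.0140 < α = 0.1, reject H0; the evidence is statistically significant.

t = 2.338; reject H0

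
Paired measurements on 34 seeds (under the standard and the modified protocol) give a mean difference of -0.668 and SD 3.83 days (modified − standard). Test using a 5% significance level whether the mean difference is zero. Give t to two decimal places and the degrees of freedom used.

t = -1.02, df = 33

H0: μ_d = 0; H1: μ_d ≠ 0 (paired t-test on the differences, two-sided).
t = d̄/(s_d/√n) = -0.668/(3.83/√34) = -1.02
df = n − 1 = 33
Two-sided p-value ≈ 0.3166
Since p ≈ 0.3166 > α = 0.05, fail to reject H0; the evidence is not statistically significant.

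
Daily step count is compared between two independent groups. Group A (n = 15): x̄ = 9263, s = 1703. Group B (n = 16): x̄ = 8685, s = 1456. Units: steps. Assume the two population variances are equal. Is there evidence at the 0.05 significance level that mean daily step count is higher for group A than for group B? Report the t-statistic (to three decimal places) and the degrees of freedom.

Let group 1 = group A, group 2 = group B. H0: μ_1 = μ_2; H1: μ_1 > μ_2 (two-sample pooled-variance t-test, right-tailed).
s_p² = [(15−1)·1703² + (16−1)·1456²]/(15+16−2) = 2496620
t = (9263 − 8685)/√[2496620·(1/15 + 1/16)] = 1.018
df = n₁ + n₂ − 2 = 29
p-value = P(T ≥ 1.018) ≈ 0.159
Since p ≈ 0.159 > α = 0.05, fail to reject H0; the data do not provide sufficient evidence against H0.

t = 1.018, df = 29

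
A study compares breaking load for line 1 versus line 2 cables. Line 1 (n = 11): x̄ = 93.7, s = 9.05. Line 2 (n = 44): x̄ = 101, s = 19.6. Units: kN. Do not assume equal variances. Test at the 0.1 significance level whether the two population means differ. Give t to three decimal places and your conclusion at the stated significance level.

Let group 1 = line 1, group 2 = line 2. H0: μ_1 = μ_2; H1: μ_1 ≠ μ_2 (Welch's two-sample t-test, two-sided).
t = (x̄_1 − x̄_2)/√(s_1²/n_1 + s_2²/n_2) = (93.7 − 101)/√(9.05²/11 + 19.6²/44) = -1.815
Welch–Satterthwaite df ≈ 35.77
Two-sided p-value ≈ 0.0779
Since p ≈ 0.0779 < α = 0.1, reject H0; the evidence is statistically significant.

t = -1.815; reject H0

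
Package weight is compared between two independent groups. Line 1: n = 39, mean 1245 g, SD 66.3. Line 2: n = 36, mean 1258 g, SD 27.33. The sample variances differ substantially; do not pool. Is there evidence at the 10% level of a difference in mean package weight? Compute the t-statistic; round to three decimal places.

Let group 1 = line 1, group 2 = line 2. H0: μ_1 = μ_2; H1: μ_1 ≠ μ_2 (Welch's two-sample t-test, two-sided).
t = (x̄_1 − x̄_2)/√(s_1²/n_1 + s_2²/n_2) = (1245 − 1258)/√(66.3²/39 + 27.33²/36) = -1.125
Welch–Satterthwaite df ≈ 51.39
Two-sided p-value ≈ 0.266
Since p ≈ 0.266 > α = 0.1, fail to reject H0; the evidence is not statistically significant.

-1.125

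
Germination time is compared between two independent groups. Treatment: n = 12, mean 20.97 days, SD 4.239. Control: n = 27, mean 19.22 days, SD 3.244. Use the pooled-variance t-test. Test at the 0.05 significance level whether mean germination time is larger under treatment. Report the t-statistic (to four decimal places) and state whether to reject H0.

Let group 1 = treatment, group 2 = control. H0: μ_1 = μ_2; H1: μ_1 > μ_2 (two-sample pooled-variance t-test, right-tailed).
s_p² = [(12−1)·4.239² + (27−1)·3.244²]/(12+27−2) = 12.7371
t = (20.97 − 19.22)/√[12.7371·(1/12 + 1/27)] = 1.4133
df = n₁ + n₂ − 2 = 37
p-value = P(T ≥ 1.4133) ≈ 0.0830
Since p ≈ 0.0830 > α = 0.05, fail to reject H0; the data do not provide sufficient evidence against H0.

t = 1.4133; fail to reject H0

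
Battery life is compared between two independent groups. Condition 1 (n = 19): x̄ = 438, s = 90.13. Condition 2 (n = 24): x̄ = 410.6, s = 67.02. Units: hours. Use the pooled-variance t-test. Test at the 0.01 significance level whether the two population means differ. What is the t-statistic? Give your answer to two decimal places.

1.14

Let group 1 = condition 1, group 2 = condition 2. H0: μ_1 = μ_2; H1: μ_1 ≠ μ_2 (two-sample pooled-variance t-test, two-sided).
s_p² = [(19−1)·90.13² + (24−1)·67.02²]/(19+24−2) = 6086.1
t = (438 − 410.6)/√[6086.1·(1/19 + 1/24)] = 1.14
df = n₁ + n₂ − 2 = 41
Two-sided p-value ≈ 0.2594
Since p ≈ 0.2594 > α = 0.01, fail to reject H0; the data do not provide sufficient evidence against H0.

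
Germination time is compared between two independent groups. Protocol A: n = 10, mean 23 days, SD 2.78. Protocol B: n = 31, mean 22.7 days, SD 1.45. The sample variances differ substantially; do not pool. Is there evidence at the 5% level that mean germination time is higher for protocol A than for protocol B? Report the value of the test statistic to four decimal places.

Let group 1 = protocol A, group 2 = protocol B. H0: μ_1 = μ_2; H1: μ_1 > μ_2 (Welch's two-sample t-test, right-tailed).
t = (x̄_1 − x̄_2)/√(s_1²/n_1 + s_2²/n_2) = (23 − 22.7)/√(2.78²/10 + 1.45²/31) = 0.3272
Welch–Satterthwaite df ≈ 10.62
p-value = P(T ≥ 0.3272) ≈ 0.3749
Since p ≈ 0.3749 > α = 0.05, fail to reject H0; the data do not provide sufficient evidence against H0.

0.3272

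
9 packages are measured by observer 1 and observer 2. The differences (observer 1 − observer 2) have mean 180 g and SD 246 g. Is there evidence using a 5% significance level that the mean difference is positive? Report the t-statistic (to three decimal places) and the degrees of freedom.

H0: μ_d = 0; H1: μ_d > 0 (paired t-test on the differences, right-tailed).
t = d̄/(s_d/√n) = 180/(246/√9) = 2.195
df = n − 1 = 8
p-value = P(T ≥ 2.195) ≈ 0.030
Since p ≈ 0.030 < α = 0.05, reject H0; the data support H1.

t = 2.195, df = 8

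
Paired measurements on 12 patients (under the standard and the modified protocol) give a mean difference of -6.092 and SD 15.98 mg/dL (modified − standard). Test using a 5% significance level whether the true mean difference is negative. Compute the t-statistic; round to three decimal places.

H0: μ_d = 0; H1: μ_d < 0 (paired t-test on the differences, left-tailed).
t = d̄/(s_d/√n) = -6.092/(15.98/√12) = -1.321
df = n − 1 = 11
p-value = P(T ≤ -1.321) ≈ 0.107
Since p ≈ 0.107 > α = 0.05, fail to reject H0; the data do not provide sufficient evidence against H0.

-1.321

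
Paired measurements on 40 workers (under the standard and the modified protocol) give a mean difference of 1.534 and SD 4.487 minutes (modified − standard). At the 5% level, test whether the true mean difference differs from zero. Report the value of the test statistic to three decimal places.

2.162

H0: μ_d = 0; H1: μ_d ≠ 0 (paired t-test on the differences, two-sided).
t = d̄/(s_d/√n) = 1.534/(4.487/√40) = 2.162
df = n − 1 = 39
Two-sided p-value ≈ 0.0368
Since p ≈ 0.0368 < α = 0.05, reject H0; the evidence is statistically significant.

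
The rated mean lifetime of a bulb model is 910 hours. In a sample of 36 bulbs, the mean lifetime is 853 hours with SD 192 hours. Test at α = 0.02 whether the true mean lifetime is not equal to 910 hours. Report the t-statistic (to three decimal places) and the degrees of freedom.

H0: μ = 910; H1: μ ≠ 910 (one-sample t-test, two-sided).
t = (x̄ − μ₀)/(s/√n) = (853 − 910)/(192/√36) = -1.781
df = n − 1 = 35
Two-sided p-value ≈ 0.0836
Since p ≈ 0.0836 > α = 0.02, fail to reject H0; the data do not provide sufficient evidence against H0.

t = -1.781, df = 35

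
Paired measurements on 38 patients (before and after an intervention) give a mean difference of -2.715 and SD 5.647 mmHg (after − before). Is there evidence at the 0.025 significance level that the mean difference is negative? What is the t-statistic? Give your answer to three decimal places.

-2.964

H0: μ_d = 0; H1: μ_d < 0 (paired t-test on the differences, left-tailed).
t = d̄/(s_d/√n) = -2.715/(5.647/√38) = -2.964
df = n − 1 = 37
p-value = P(T ≤ -2.964) ≈ 0.0026
Since p ≈ 0.0026 < α = 0.025, reject H0; the evidence is statistically significant.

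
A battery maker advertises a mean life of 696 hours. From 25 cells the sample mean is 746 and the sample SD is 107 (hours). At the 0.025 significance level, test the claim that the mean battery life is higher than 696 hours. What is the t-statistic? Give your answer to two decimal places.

H0: μ = 696; H1: μ > 696 (one-sample t-test, right-tailed).
t = (x̄ − μ₀)/(s/√n) = (746 − 696)/(107/√25) = 2.34
df = n − 1 = 24
p-value = P(T ≥ 2.34) ≈ 0.0141
Since p ≈ 0.0141 < α = 0.025, reject H0; the evidence is statistically significant.

2.34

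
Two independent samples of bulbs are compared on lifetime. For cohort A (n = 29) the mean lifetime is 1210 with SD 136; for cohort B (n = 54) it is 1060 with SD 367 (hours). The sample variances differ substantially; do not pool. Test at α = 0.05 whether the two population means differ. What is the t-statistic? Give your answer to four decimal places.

2.6803

Let group 1 = cohort A, group 2 = cohort B. H0: μ_1 = μ_2; H1: μ_1 ≠ μ_2 (Welch's two-sample t-test, two-sided).
t = (x̄_1 − x̄_2)/√(s_1²/n_1 + s_2²/n_2) = (1210 − 1060)/√(136²/29 + 367²/54) = 2.6803
Welch–Satterthwaite df ≈ 74.37
Two-sided p-value ≈ 0.0091
Since p ≈ 0.0091 < α = 0.05, reject H0; the evidence is statistically significant.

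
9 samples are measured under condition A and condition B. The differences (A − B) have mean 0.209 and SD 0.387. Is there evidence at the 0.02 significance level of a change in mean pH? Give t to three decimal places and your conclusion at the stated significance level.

H0: μ_d = 0; H1: μ_d ≠ 0 (paired t-test on the differences, two-sided).
t = d̄/(s_d/√n) = 0.209/(0.387/√9) = 1.620
df = n − 1 = 8
Two-sided p-value ≈ 0.1439
Since p ≈ 0.1439 > α = 0.02, fail to reject H0; the evidence is not statistically significant.

t = 1.620; fail to reject H0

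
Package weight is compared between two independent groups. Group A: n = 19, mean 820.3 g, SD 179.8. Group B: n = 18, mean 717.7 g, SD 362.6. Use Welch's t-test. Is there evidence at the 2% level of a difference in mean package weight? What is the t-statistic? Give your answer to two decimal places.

Let group 1 = group A, group 2 = group B. H0: μ_1 = μ_2; H1: μ_1 ≠ μ_2 (Welch's two-sample t-test, two-sided).
t = (x̄_1 − x̄_2)/√(s_1²/n_1 + s_2²/n_2) = (820.3 − 717.7)/√(179.8²/19 + 362.6²/18) = 1.08
Welch–Satterthwaite df ≈ 24.58
Two-sided p-value ≈ 0.290
Since p ≈ 0.290 > α = 0.02, fail to reject H0; the data do not provide sufficient evidence against H0.

1.08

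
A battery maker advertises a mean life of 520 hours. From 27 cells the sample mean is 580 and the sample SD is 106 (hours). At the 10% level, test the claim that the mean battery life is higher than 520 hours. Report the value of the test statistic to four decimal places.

2.9412

H0: μ = 520; H1: μ > 520 (one-sample t-test, right-tailed).
t = (x̄ − μ₀)/(s/√n) = (580 − 520)/(106/√27) = 2.9412
df = n − 1 = 26
p-value = P(T ≥ 2.9412) ≈ 0.003
Since p ≈ 0.003 < α = 0.1, reject H0; the evidence is statistically significant.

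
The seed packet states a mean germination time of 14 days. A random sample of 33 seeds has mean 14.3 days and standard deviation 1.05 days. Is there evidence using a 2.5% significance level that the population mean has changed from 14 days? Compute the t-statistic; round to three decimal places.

1.641

H0: μ = 14; H1: μ ≠ 14 (one-sample t-test, two-sided).
t = (x̄ − μ₀)/(s/√n) = (14.3 − 14)/(1.05/√33) = 1.641
df = n − 1 = 32
Two-sided p-value ≈ 0.1105
Since p ≈ 0.1105 > α = 0.025, fail to reject H0; the evidence is not statistically significant.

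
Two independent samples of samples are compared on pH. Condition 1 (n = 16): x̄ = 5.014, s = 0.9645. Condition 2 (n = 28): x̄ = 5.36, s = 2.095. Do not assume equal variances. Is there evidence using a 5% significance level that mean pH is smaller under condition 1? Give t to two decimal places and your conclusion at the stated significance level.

Let group 1 = condition 1, group 2 = condition 2. H0: μ_1 = μ_2; H1: μ_1 < μ_2 (Welch's two-sample t-test, left-tailed).
t = (x̄_1 − x̄_2)/√(s_1²/n_1 + s_2²/n_2) = (5.014 − 5.36)/√(0.9645²/16 + 2.095²/28) = -0.75
Welch–Satterthwaite df ≈ 40.67
p-value = P(T ≤ -0.75) ≈ 0.2299
Since p ≈ 0.2299 > α = 0.05, fail to reject H0; the evidence is not statistically significant.

t = -0.75; fail to reject H0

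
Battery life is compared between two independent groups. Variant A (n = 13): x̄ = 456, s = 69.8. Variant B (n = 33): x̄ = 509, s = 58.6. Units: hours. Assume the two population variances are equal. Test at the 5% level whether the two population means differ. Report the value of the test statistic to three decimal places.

Let group 1 = variant A, group 2 = variant B. H0: μ_1 = μ_2; H1: μ_1 ≠ μ_2 (two-sample pooled-variance t-test, two-sided).
s_p² = [(13−1)·69.8² + (33−1)·58.6²]/(13+33−2) = 3826.16
t = (456 − 509)/√[3826.16·(1/13 + 1/33)] = -2.617
df = n₁ + n₂ − 2 = 44
Two-sided p-value ≈ 0.012
Since p ≈ 0.012 < α = 0.05, reject H0; the evidence is statistically significant.

-2.617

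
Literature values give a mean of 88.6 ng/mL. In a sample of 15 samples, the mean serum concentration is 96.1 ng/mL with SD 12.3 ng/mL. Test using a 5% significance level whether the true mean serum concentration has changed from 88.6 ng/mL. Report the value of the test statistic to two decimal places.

H0: μ = 88.6; H1: μ ≠ 88.6 (one-sample t-test, two-sided).
t = (x̄ − μ₀)/(s/√n) = (96.1 − 88.6)/(12.3/√15) = 2.36
df = n − 1 = 14
Two-sided p-value ≈ 0.033
Since p ≈ 0.033 < α = 0.05, reject H0; the evidence is statistically significant.

2.36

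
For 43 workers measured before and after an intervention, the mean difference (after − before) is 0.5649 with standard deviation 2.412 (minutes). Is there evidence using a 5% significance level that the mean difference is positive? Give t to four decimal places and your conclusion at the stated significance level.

H0: μ_d = 0; H1: μ_d > 0 (paired t-test on the differences, right-tailed).
t = d̄/(s_d/√n) = 0.5649/(2.412/√43) = 1.5358
df = n − 1 = 42
p-value = P(T ≥ 1.5358) ≈ 0.066
Since p ≈ 0.066 > α = 0.05, fail to reject H0; the data do not provide sufficient evidence against H0.

t = 1.5358; fail to reject H0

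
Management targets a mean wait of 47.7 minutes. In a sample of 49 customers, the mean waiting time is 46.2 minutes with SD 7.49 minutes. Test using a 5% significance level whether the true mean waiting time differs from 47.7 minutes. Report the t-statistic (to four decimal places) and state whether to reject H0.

t = -1.4019; fail to reject H0

H0: μ = 47.7; H1: μ ≠ 47.7 (one-sample t-test, two-sided).
t = (x̄ − μ₀)/(s/√n) = (46.2 − 47.7)/(7.49/√49) = -1.4019
df = n − 1 = 48
Two-sided p-value ≈ 0.1674
Since p ≈ 0.1674 > α = 0.05, fail to reject H0; the evidence is not statistically significant.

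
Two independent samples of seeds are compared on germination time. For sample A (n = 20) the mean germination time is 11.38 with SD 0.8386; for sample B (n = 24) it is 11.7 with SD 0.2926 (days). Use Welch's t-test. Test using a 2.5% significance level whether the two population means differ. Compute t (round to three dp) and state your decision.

Let group 1 = sample A, group 2 = sample B. H0: μ_1 = μ_2; H1: μ_1 ≠ μ_2 (Welch's two-sample t-test, two-sided).
t = (x̄_1 − x̄_2)/√(s_1²/n_1 + s_2²/n_2) = (11.38 − 11.7)/√(0.8386²/20 + 0.2926²/24) = -1.626
Welch–Satterthwaite df ≈ 22.86
Two-sided p-value ≈ 0.1177
Since p ≈ 0.1177 > α = 0.025, fail to reject H0; the data do not provide sufficient evidence against H0.

t = -1.626; fail to reject H0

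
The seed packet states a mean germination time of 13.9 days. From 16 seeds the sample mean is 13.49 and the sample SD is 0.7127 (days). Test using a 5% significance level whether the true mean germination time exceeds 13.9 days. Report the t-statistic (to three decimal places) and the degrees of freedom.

H0: μ = 13.9; H1: μ > 13.9 (one-sample t-test, right-tailed).
t = (x̄ − μ₀)/(s/√n) = (13.49 − 13.9)/(0.7127/√16) = -2.301
df = n − 1 = 15
p-value = P(T ≥ -2.301) ≈ 0.982
Since p ≈ 0.982 > α = 0.05, fail to reject H0; the data do not provide sufficient evidence against H0.

t = -2.301, df = 15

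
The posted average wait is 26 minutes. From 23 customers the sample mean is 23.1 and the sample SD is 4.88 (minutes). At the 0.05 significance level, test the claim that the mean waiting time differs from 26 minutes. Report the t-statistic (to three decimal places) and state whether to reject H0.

H0: μ = 26; H1: μ ≠ 26 (one-sample t-test, two-sided).
t = (x̄ − μ₀)/(s/√n) = (23.1 − 26)/(4.88/√23) = -2.850
df = n − 1 = 22
Two-sided p-value ≈ 0.0093
Since p ≈ 0.0093 < α = 0.05, reject H0; the evidence is statistically significant.

t = -2.850; reject H0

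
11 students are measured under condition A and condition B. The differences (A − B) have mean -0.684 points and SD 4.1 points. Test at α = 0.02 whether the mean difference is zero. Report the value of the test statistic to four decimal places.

-0.5533

H0: μ_d = 0; H1: μ_d ≠ 0 (paired t-test on the differences, two-sided).
t = d̄/(s_d/√n) = -0.684/(4.1/√11) = -0.5533
df = n − 1 = 10
Two-sided p-value ≈ 0.592
Since p ≈ 0.592 > α = 0.02, fail to reject H0; the data do not provide sufficient evidence against H0.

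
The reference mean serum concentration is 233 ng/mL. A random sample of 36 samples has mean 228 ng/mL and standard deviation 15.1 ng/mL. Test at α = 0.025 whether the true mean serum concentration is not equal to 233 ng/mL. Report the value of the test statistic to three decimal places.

H0: μ = 233; H1: μ ≠ 233 (one-sample t-test, two-sided).
t = (x̄ − μ₀)/(s/√n) = (228 − 233)/(15.1/√36) = -1.987
df = n − 1 = 35
Two-sided p-value ≈ 0.055
Since p ≈ 0.055 > α = 0.025, fail to reject H0; the data do not provide sufficient evidence against H0.

-1.987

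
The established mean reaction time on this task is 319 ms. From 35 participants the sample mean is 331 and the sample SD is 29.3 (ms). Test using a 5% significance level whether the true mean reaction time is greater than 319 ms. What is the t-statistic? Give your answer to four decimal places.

H0: μ = 319; H1: μ > 319 (one-sample t-test, right-tailed).
t = (x̄ − μ₀)/(s/√n) = (331 − 319)/(29.3/√35) = 2.4230
df = n − 1 = 34
p-value = P(T ≥ 2.4230) ≈ 0.0104
Since p ≈ 0.0104 < α = 0.05, reject H0; the data support H1.

2.4230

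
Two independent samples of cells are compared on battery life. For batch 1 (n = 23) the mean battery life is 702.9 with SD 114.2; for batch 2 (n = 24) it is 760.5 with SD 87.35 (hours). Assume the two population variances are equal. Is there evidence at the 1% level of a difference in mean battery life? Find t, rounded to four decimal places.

-1.9473

Let group 1 = batch 1, group 2 = batch 2. H0: μ_1 = μ_2; H1: μ_1 ≠ μ_2 (two-sample pooled-variance t-test, two-sided).
s_p² = [(23−1)·114.2² + (24−1)·87.35²]/(23+24−2) = 10275.7
t = (702.9 − 760.5)/√[10275.7·(1/23 + 1/24)] = -1.9473
df = n₁ + n₂ − 2 = 45
Two-sided p-value ≈ 0.058
Since p ≈ 0.058 > α = 0.01, fail to reject H0; the evidence is not statistically significant.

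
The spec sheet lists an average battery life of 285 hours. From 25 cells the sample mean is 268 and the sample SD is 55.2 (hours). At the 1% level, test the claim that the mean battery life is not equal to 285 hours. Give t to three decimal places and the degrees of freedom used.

H0: μ = 285; H1: μ ≠ 285 (one-sample t-test, two-sided).
t = (x̄ − μ₀)/(s/√n) = (268 − 285)/(55.2/√25) = -1.540
df = n − 1 = 24
Two-sided p-value ≈ 0.137
Since p ≈ 0.137 > α = 0.01, fail to reject H0; the data do not provide sufficient evidence against H0.

t = -1.540, df = 24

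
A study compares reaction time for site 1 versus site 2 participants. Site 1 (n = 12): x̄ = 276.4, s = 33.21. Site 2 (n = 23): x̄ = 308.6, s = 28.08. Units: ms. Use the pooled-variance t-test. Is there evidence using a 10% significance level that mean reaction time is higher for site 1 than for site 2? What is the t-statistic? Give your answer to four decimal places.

-3.0254

Let group 1 = site 1, group 2 = site 2. H0: μ_1 = μ_2; H1: μ_1 > μ_2 (two-sample pooled-variance t-test, right-tailed).
s_p² = [(12−1)·33.21² + (23−1)·28.08²]/(12+23−2) = 893.292
t = (276.4 − 308.6)/√[893.292·(1/12 + 1/23)] = -3.0254
df = n₁ + n₂ − 2 = 33
p-value = P(T ≥ -3.0254) ≈ 0.9976
Since p ≈ 0.9976 > α = 0.1, fail to reject H0; the evidence is not statistically significant.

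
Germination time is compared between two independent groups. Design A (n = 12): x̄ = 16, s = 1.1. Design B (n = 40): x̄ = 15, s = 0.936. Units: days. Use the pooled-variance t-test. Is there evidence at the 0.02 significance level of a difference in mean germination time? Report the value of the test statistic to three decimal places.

3.118

Let group 1 = design A, group 2 = design B. H0: μ_1 = μ_2; H1: μ_1 ≠ μ_2 (two-sample pooled-variance t-test, two-sided).
s_p² = [(12−1)·1.1² + (40−1)·0.936²]/(12+40−2) = 0.949555
t = (16 − 15)/√[0.949555·(1/12 + 1/40)] = 3.118
df = n₁ + n₂ − 2 = 50
Two-sided p-value ≈ 0.0030
Since p ≈ 0.0030 < α = 0.02, reject H0; the evidence is statistically significant.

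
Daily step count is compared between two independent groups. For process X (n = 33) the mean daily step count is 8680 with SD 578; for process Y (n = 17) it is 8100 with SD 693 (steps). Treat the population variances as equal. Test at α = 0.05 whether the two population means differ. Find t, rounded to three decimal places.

3.140

Let group 1 = process X, group 2 = process Y. H0: μ_1 = μ_2; H1: μ_1 ≠ μ_2 (two-sample pooled-variance t-test, two-sided).
s_p² = [(33−1)·578² + (17−1)·693²]/(33+17−2) = 382806
t = (8680 − 8100)/√[382806·(1/33 + 1/17)] = 3.140
df = n₁ + n₂ − 2 = 48
Two-sided p-value ≈ 0.0029
Since p ≈ 0.0029 < α = 0.05, reject H0; the evidence is statistically significant.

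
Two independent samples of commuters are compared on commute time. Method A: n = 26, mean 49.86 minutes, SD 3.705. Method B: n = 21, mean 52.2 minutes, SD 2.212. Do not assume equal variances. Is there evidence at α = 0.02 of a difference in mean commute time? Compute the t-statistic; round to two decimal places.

-2.68

Let group 1 = method A, group 2 = method B. H0: μ_1 = μ_2; H1: μ_1 ≠ μ_2 (Welch's two-sample t-test, two-sided).
t = (x̄_1 − x̄_2)/√(s_1²/n_1 + s_2²/n_2) = (49.86 − 52.2)/√(3.705²/26 + 2.212²/21) = -2.68
Welch–Satterthwaite df ≈ 41.77
Two-sided p-value ≈ 0.0104
Since p ≈ 0.0104 < α = 0.02, reject H0; the data support H1.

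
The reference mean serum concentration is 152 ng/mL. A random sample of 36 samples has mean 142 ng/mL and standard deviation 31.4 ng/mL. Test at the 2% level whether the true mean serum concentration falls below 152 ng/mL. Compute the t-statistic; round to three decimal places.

-1.911

H0: μ = 152; H1: μ < 152 (one-sample t-test, left-tailed).
t = (x̄ − μ₀)/(s/√n) = (142 − 152)/(31.4/√36) = -1.911
df = n − 1 = 35
p-value = P(T ≤ -1.911) ≈ 0.0321
Since p ≈ 0.0321 > α = 0.02, fail to reject H0; the evidence is not statistically significant.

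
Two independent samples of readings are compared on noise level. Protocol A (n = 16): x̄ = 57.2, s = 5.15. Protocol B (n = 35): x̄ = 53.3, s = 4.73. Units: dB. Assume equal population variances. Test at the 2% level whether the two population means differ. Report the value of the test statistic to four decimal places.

2.6578

Let group 1 = protocol A, group 2 = protocol B. H0: μ_1 = μ_2; H1: μ_1 ≠ μ_2 (two-sample pooled-variance t-test, two-sided).
s_p² = [(16−1)·5.15² + (35−1)·4.73²]/(16+35−2) = 23.6432
t = (57.2 − 53.3)/√[23.6432·(1/16 + 1/35)] = 2.6578
df = n₁ + n₂ − 2 = 49
Two-sided p-value ≈ 0.011
Since p ≈ 0.011 < α = 0.02, reject H0; the evidence is statistically significant.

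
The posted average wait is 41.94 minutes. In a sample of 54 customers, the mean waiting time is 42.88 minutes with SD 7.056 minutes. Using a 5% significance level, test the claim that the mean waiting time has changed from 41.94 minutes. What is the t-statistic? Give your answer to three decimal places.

0.979

H0: μ = 41.94; H1: μ ≠ 41.94 (one-sample t-test, two-sided).
t = (x̄ − μ₀)/(s/√n) = (42.88 − 41.94)/(7.056/√54) = 0.979
df = n − 1 = 53
Two-sided p-value ≈ 0.3320
Since p ≈ 0.3320 > α = 0.05, fail to reject H0; the evidence is not statistically significant.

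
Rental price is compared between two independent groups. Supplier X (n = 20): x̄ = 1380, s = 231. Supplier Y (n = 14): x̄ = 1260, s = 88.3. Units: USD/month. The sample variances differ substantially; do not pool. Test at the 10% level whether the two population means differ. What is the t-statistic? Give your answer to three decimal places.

Let group 1 = supplier X, group 2 = supplier Y. H0: μ_1 = μ_2; H1: μ_1 ≠ μ_2 (Welch's two-sample t-test, two-sided).
t = (x̄_1 − x̄_2)/√(s_1²/n_1 + s_2²/n_2) = (1380 − 1260)/√(231²/20 + 88.3²/14) = 2.113
Welch–Satterthwaite df ≈ 26.10
Two-sided p-value ≈ 0.044
Since p ≈ 0.044 < α = 0.1, reject H0; the data support H1.

2.113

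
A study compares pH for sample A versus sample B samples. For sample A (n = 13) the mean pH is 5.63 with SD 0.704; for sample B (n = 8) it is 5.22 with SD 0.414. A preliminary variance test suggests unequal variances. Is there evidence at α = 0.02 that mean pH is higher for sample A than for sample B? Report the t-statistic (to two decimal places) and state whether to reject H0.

t = 1.68; fail to reject H0

Let group 1 = sample A, group 2 = sample B. H0: μ_1 = μ_2; H1: μ_1 > μ_2 (Welch's two-sample t-test, right-tailed).
t = (x̄_1 − x̄_2)/√(s_1²/n_1 + s_2²/n_2) = (5.63 − 5.22)/√(0.704²/13 + 0.414²/8) = 1.68
Welch–Satterthwaite df ≈ 18.99
p-value = P(T ≥ 1.68) ≈ 0.0547
Since p ≈ 0.0547 > α = 0.02, fail to reject H0; the data do not provide sufficient evidence against H0.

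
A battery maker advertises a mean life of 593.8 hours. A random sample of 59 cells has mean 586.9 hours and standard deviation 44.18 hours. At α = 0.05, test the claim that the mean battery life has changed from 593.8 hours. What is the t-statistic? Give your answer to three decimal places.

-1.200

H0: μ = 593.8; H1: μ ≠ 593.8 (one-sample t-test, two-sided).
t = (x̄ − μ₀)/(s/√n) = (586.9 − 593.8)/(44.18/√59) = -1.200
df = n − 1 = 58
Two-sided p-value ≈ 0.2352
Since p ≈ 0.2352 > α = 0.05, fail to reject H0; the evidence is not statistically significant.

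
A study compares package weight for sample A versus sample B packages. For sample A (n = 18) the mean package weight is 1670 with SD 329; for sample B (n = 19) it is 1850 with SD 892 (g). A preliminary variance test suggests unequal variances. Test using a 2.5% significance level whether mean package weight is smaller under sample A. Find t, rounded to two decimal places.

-0.82

Let group 1 = sample A, group 2 = sample B. H0: μ_1 = μ_2; H1: μ_1 < μ_2 (Welch's two-sample t-test, left-tailed).
t = (x̄_1 − x̄_2)/√(s_1²/n_1 + s_2²/n_2) = (1670 − 1850)/√(329²/18 + 892²/19) = -0.82
Welch–Satterthwaite df ≈ 23.04
p-value = P(T ≤ -0.82) ≈ 0.2096
Since p ≈ 0.2096 > α = 0.025, fail to reject H0; the evidence is not statistically significant.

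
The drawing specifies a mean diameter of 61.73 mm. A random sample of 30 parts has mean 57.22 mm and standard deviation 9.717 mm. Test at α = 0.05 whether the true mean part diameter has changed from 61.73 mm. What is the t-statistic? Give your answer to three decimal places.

H0: μ = 61.73; H1: μ ≠ 61.73 (one-sample t-test, two-sided).
t = (x̄ − μ₀)/(s/√n) = (57.22 − 61.73)/(9.717/√30) = -2.542
df = n − 1 = 29
Two-sided p-value ≈ 0.0166
Since p ≈ 0.0166 < α = 0.05, reject H0; the data support H1.

-2.542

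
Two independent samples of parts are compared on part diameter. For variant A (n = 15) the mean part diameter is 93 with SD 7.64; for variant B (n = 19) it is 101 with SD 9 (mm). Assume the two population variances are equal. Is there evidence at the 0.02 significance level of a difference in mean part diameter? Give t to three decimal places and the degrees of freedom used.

t = -2.747, df = 32

Let group 1 = variant A, group 2 = variant B. H0: μ_1 = μ_2; H1: μ_1 ≠ μ_2 (two-sample pooled-variance t-test, two-sided).
s_p² = [(15−1)·7.64² + (19−1)·9²]/(15+19−2) = 71.0992
t = (93 − 101)/√[71.0992·(1/15 + 1/19)] = -2.747
df = n₁ + n₂ − 2 = 32
Two-sided p-value ≈ 0.010
Since p ≈ 0.010 < α = 0.02, reject H0; the data support H1.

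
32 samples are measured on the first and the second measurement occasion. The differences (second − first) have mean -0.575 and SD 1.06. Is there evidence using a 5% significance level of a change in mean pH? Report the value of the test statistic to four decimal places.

H0: μ_d = 0; H1: μ_d ≠ 0 (paired t-test on the differences, two-sided).
t = d̄/(s_d/√n) = -0.575/(1.06/√32) = -3.0686
df = n − 1 = 31
Two-sided p-value ≈ 0.004
Since p ≈ 0.004 < α = 0.05, reject H0; the evidence is statistically significant.

-3.0686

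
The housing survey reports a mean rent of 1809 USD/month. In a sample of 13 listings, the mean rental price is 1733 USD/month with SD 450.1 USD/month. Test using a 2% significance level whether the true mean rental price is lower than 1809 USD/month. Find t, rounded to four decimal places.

-0.6088

H0: μ = 1809; H1: μ < 1809 (one-sample t-test, left-tailed).
t = (x̄ − μ₀)/(s/√n) = (1733 − 1809)/(450.1/√13) = -0.6088
df = n − 1 = 12
p-value = P(T ≤ -0.6088) ≈ 0.277
Since p ≈ 0.277 > α = 0.02, fail to reject H0; the evidence is not statistically significant.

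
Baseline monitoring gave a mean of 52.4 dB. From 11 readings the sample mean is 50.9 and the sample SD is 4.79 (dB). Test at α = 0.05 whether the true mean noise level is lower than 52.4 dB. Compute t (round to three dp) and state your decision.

t = -1.039; fail to reject H0

H0: μ = 52.4; H1: μ < 52.4 (one-sample t-test, left-tailed).
t = (x̄ − μ₀)/(s/√n) = (50.9 − 52.4)/(4.79/√11) = -1.039
df = n − 1 = 10
p-value = P(T ≤ -1.039) ≈ 0.162
Since p ≈ 0.162 > α = 0.05, fail to reject H0; the evidence is not statistically significant.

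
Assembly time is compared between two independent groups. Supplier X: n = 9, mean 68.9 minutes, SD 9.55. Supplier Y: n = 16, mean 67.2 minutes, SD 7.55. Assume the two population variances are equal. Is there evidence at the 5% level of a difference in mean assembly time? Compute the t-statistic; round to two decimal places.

Let group 1 = supplier X, group 2 = supplier Y. H0: μ_1 = μ_2; H1: μ_1 ≠ μ_2 (two-sample pooled-variance t-test, two-sided).
s_p² = [(9−1)·9.55² + (16−1)·7.55²]/(9+16−2) = 68.8982
t = (68.9 − 67.2)/√[68.8982·(1/9 + 1/16)] = 0.49
df = n₁ + n₂ − 2 = 23
Two-sided p-value ≈ 0.6277
Since p ≈ 0.6277 > α = 0.05, fail to reject H0; the data do not provide sufficient evidence against H0.

0.49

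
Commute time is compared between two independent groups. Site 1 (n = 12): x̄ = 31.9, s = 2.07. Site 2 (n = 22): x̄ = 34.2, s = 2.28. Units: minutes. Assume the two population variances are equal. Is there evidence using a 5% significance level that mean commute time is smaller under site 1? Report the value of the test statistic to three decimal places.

Let group 1 = site 1, group 2 = site 2. H0: μ_1 = μ_2; H1: μ_1 < μ_2 (two-sample pooled-variance t-test, left-tailed).
s_p² = [(12−1)·2.07² + (22−1)·2.28²]/(12+22−2) = 4.88438
t = (31.9 − 34.2)/√[4.88438·(1/12 + 1/22)] = -2.900
df = n₁ + n₂ − 2 = 32
p-value = P(T ≤ -2.900) ≈ 0.0033
Since p ≈ 0.0033 < α = 0.05, reject H0; the data support H1.

-2.900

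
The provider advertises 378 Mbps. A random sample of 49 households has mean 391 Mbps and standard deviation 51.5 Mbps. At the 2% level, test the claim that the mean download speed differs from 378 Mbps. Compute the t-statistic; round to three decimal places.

1.767

H0: μ = 378; H1: μ ≠ 378 (one-sample t-test, two-sided).
t = (x̄ − μ₀)/(s/√n) = (391 − 378)/(51.5/√49) = 1.767
df = n − 1 = 48
Two-sided p-value ≈ 0.0836
Since p ≈ 0.0836 > α = 0.02, fail to reject H0; the evidence is not statistically significant.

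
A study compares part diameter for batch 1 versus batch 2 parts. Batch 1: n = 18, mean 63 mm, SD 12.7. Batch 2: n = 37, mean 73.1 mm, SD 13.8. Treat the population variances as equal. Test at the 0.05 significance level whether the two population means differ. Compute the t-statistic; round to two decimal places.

Let group 1 = batch 1, group 2 = batch 2. H0: μ_1 = μ_2; H1: μ_1 ≠ μ_2 (two-sample pooled-variance t-test, two-sided).
s_p² = [(18−1)·12.7² + (37−1)·13.8²]/(18+37−2) = 181.09
t = (63 − 73.1)/√[181.09·(1/18 + 1/37)] = -2.61
df = n₁ + n₂ − 2 = 53
Two-sided p-value ≈ 0.0117
Since p ≈ 0.0117 < α = 0.05, reject H0; the evidence is statistically significant.

-2.61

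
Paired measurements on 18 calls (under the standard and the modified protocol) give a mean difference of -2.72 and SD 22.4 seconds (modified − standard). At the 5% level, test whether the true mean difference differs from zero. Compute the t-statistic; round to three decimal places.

-0.515

H0: μ_d = 0; H1: μ_d ≠ 0 (paired t-test on the differences, two-sided).
t = d̄/(s_d/√n) = -2.72/(22.4/√18) = -0.515
df = n − 1 = 17
Two-sided p-value ≈ 0.6131
Since p ≈ 0.6131 > α = 0.05, fail to reject H0; the evidence is not statistically significant.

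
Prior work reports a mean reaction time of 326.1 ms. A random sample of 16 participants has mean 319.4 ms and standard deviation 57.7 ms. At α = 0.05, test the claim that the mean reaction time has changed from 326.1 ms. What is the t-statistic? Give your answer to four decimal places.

H0: μ = 326.1; H1: μ ≠ 326.1 (one-sample t-test, two-sided).
t = (x̄ − μ₀)/(s/√n) = (319.4 − 326.1)/(57.7/√16) = -0.4645
df = n − 1 = 15
Two-sided p-value ≈ 0.649
Since p ≈ 0.649 > α = 0.05, fail to reject H0; the evidence is not statistically significant.

-0.4645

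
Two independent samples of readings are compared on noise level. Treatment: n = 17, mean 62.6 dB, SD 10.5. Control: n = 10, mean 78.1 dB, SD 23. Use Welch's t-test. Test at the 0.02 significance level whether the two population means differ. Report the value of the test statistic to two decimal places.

Let group 1 = treatment, group 2 = control. H0: μ_1 = μ_2; H1: μ_1 ≠ μ_2 (Welch's two-sample t-test, two-sided).
t = (x̄_1 − x̄_2)/√(s_1²/n_1 + s_2²/n_2) = (62.6 − 78.1)/√(10.5²/17 + 23²/10) = -2.01
Welch–Satterthwaite df ≈ 11.25
Two-sided p-value ≈ 0.069
Since p ≈ 0.069 > α = 0.02, fail to reject H0; the evidence is not statistically significant.

-2.01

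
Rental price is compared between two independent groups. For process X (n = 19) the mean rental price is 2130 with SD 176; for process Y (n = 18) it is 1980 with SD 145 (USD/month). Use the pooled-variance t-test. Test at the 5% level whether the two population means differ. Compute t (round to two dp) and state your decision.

Let group 1 = process X, group 2 = process Y. H0: μ_1 = μ_2; H1: μ_1 ≠ μ_2 (two-sample pooled-variance t-test, two-sided).
s_p² = [(19−1)·176² + (18−1)·145²]/(19+18−2) = 26142.7
t = (2130 − 1980)/√[26142.7·(1/19 + 1/18)] = 2.82
df = n₁ + n₂ − 2 = 35
Two-sided p-value ≈ 0.0078
Since p ≈ 0.0078 < α = 0.05, reject H0; the evidence is statistically significant.

t = 2.82; reject H0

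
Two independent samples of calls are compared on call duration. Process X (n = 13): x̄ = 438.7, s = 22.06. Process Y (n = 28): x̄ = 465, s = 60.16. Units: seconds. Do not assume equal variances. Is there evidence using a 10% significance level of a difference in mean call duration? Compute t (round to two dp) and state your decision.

t = -2.04; reject H0

Let group 1 = process X, group 2 = process Y. H0: μ_1 = μ_2; H1: μ_1 ≠ μ_2 (Welch's two-sample t-test, two-sided).
t = (x̄_1 − x̄_2)/√(s_1²/n_1 + s_2²/n_2) = (438.7 − 465)/√(22.06²/13 + 60.16²/28) = -2.04
Welch–Satterthwaite df ≈ 37.77
Two-sided p-value ≈ 0.049
Since p ≈ 0.049 < α = 0.1, reject H0; the data support H1.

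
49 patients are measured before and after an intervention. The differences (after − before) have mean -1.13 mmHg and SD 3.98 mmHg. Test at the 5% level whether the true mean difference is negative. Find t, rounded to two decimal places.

-1.99

H0: μ_d = 0; H1: μ_d < 0 (paired t-test on the differences, left-tailed).
t = d̄/(s_d/√n) = -1.13/(3.98/√49) = -1.99
df = n − 1 = 48
p-value = P(T ≤ -1.99) ≈ 0.0263
Since p ≈ 0.0263 < α = 0.05, reject H0; the data support H1.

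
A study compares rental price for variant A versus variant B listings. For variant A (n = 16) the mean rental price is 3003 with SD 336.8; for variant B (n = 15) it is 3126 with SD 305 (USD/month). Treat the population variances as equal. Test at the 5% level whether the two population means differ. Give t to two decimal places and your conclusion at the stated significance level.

t = -1.06; fail to reject H0

Let group 1 = variant A, group 2 = variant B. H0: μ_1 = μ_2; H1: μ_1 ≠ μ_2 (two-sample pooled-variance t-test, two-sided).
s_p² = [(16−1)·336.8² + (15−1)·305²]/(16+15−2) = 103582
t = (3003 − 3126)/√[103582·(1/16 + 1/15)] = -1.06
df = n₁ + n₂ − 2 = 29
Two-sided p-value ≈ 0.296
Since p ≈ 0.296 > α = 0.05, fail to reject H0; the evidence is not statistically significant.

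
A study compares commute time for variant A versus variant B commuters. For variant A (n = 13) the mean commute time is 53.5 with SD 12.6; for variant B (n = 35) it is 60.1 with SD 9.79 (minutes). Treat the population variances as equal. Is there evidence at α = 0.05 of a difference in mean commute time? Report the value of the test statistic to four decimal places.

Let group 1 = variant A, group 2 = variant B. H0: μ_1 = μ_2; H1: μ_1 ≠ μ_2 (two-sample pooled-variance t-test, two-sided).
s_p² = [(13−1)·12.6² + (35−1)·9.79²]/(13+35−2) = 112.257
t = (53.5 − 60.1)/√[112.257·(1/13 + 1/35)] = -1.9179
df = n₁ + n₂ − 2 = 46
Two-sided p-value ≈ 0.0613
Since p ≈ 0.0613 > α = 0.05, fail to reject H0; the data do not provide sufficient evidence against H0.

-1.9179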